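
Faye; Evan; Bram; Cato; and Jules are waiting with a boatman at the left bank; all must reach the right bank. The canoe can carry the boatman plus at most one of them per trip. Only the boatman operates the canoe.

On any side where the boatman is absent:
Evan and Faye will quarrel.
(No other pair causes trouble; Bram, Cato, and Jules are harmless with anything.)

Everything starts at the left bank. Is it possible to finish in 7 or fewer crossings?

No

Counting alone: the boatman can take at most 1 across per trip to the right bank, so moving all 5 needs at least 5 loaded trips out, with a return between consecutive ones — at least 9 crossings.
Since 7 < 9, 7 crossings cannot be enough. (The shortest complete plan in fact takes 9:)
1. Boatman goes to the right bank with Faye.
2. Boatman goes back to the left bank alone.
3. Boatman goes to the right bank with Bram.
4. Boatman goes back to the left bank alone.
5. Boatman goes to the right bank with Cato.
6. Boatman goes back to the left bank alone.
7. Boatman goes to the right bank with Jules.
8. Boatman goes back to the left bank alone.
9. Boatman goes to the right bank with Evan.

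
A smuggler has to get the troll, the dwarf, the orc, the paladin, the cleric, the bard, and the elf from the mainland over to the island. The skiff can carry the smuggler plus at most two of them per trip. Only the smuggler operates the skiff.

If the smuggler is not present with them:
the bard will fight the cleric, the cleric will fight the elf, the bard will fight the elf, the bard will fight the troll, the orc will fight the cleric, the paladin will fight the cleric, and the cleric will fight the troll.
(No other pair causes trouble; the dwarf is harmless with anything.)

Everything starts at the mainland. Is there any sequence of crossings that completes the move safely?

1. Smuggler goes to the island with the bard and the cleric.  [the mainland: the dwarf, the elf, the orc, the paladin, the troll | the island: the bard, the cleric]
2. Smuggler goes back to the mainland with the cleric.  [the mainland: the cleric, the dwarf, the elf, the orc, the paladin, the troll | the island: the bard]
3. Smuggler goes to the island with the cleric and the dwarf.  [the mainland: the elf, the orc, the paladin, the troll | the island: the bard, the cleric, the dwarf]
4. Smuggler goes back to the mainland with the cleric.  [the mainland: the cleric, the elf, the orc, the paladin, the troll | the island: the bard, the dwarf]
5. Smuggler goes to the island with the cleric and the orc.  [the mainland: the elf, the paladin, the troll | the island: the bard, the cleric, the dwarf, the orc]
6. Smuggler goes back to the mainland with the cleric.  [the mainland: the cleric, the elf, the paladin, the troll | the island: the bard, the dwarf, the orc]
7. Smuggler goes to the island with the cleric and the paladin.  [the mainland: the elf, the troll | the island: the bard, the cleric, the dwarf, the orc, the paladin]
8. Smuggler goes back to the mainland with the cleric.  [the mainland: the cleric, the elf, the troll | the island: the bard, the dwarf, the orc, the paladin]
9. Smuggler goes to the island with the elf and the troll.  [the mainland: the cleric | the island: the bard, the dwarf, the elf, the orc, the paladin, the troll]
10. Smuggler goes back to the mainland with the bard.  [the mainland: the bard, the cleric | the island: the dwarf, the elf, the orc, the paladin, the troll]
11. Smuggler goes to the island with the bard and the cleric.  [the mainland: — | the island: the bard, the cleric, the dwarf, the elf, the orc, the paladin, the troll]

Yes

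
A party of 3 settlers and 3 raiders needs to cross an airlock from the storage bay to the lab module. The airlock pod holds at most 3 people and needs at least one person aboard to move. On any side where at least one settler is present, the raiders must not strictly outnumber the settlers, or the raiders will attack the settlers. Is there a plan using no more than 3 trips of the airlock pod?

No

Counting alone: each trip to the lab module takes at most 3 across and each return brings at least 1 back, so after t trips out (and t−1 returns) at most 3t − (t−1) of the 6 are across; that first reaches 6 at t = 3, so at least 5 crossings are needed.
Since 3 < 5, 3 crossings cannot be enough. (The shortest complete plan in fact takes 5:)
1. 2 raiders → the lab module.  (the storage bay: 3S 1R; the lab module: 0S 2R)
2. 1 raider ← the storage bay.  (the storage bay: 3S 2R; the lab module: 0S 1R)
3. 3 settlers → the lab module.  (the storage bay: 0S 2R; the lab module: 3S 1R)
4. 1 raider ← the storage bay.  (the storage bay: 0S 3R; the lab module: 3S 0R)
5. 3 raiders → the lab module.  (the storage bay: 0S 0R; the lab module: 3S 3R)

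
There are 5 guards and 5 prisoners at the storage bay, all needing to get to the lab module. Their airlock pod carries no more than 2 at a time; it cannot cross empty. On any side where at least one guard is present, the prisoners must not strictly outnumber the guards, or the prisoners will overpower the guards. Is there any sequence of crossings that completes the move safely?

No

Following every safe sequence of crossings from the start, the most of the 10 that can be at the lab module as the airlock pod arrives there on crossings 1, 3, 5, 7 is 2, 3, 4, 5 respectively; the best ever achieved is 5 of 10.
From crossing 9 on, no configuration arises that was not already reachable earlier: only 13 distinct safe configurations (who is on which side, and where the airlock pod is) can ever be reached, none of them has everyone across, and every continuation just revisits them. They are: 0 guards + 0 prisoners across (airlock pod back at the start); 0 guards + 1 prisoner across (airlock pod there); 0 guards + 1 prisoner across (airlock pod back at the start); 0 guards + 2 prisoners across (airlock pod there); 0 guards + 2 prisoners across (airlock pod back at the start); 0 guards + 3 prisoners across (airlock pod there); 0 guards + 3 prisoners across (airlock pod back at the start); 0 guards + 4 prisoners across (airlock pod there); 0 guards + 4 prisoners across (airlock pod back at the start); 0 guards + 5 prisoners across (airlock pod there); 1 guard + 1 prisoner across (airlock pod there); 1 guard + 1 prisoner across (airlock pod back at the start); 2 guards + 2 prisoners across (airlock pod there). So no valid plan exists.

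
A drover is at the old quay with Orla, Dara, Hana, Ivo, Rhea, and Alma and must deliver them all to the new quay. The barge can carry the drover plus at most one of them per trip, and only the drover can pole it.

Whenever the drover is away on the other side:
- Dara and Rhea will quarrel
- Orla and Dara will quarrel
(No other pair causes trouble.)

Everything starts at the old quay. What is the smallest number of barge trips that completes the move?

13

Counting alone: the drover can take at most 1 across per trip to the new quay, so moving all 6 needs at least 6 loaded trips out, with a return between consecutive ones — at least 11 crossings.
The safety rule pushes this higher. Following every safe sequence of crossings, the most of the 6 that can be at the new quay as the barge arrives there on crossing 11 is 5 — never all 6.
So no plan with fewer than 13 crossings exists, and this one achieves 13:
1. Drover goes to the new quay with Dara.
2. Drover goes back to the old quay alone.
3. Drover goes to the new quay with Orla.
4. Drover goes back to the old quay with Dara.
5. Drover goes to the new quay with Rhea.
6. Drover goes back to the old quay alone.
7. Drover goes to the new quay with Hana.
8. Drover goes back to the old quay alone.
9. Drover goes to the new quay with Ivo.
10. Drover goes back to the old quay alone.
11. Drover goes to the new quay with Alma.
12. Drover goes back to the old quay alone.
13. Drover goes to the new quay with Dara.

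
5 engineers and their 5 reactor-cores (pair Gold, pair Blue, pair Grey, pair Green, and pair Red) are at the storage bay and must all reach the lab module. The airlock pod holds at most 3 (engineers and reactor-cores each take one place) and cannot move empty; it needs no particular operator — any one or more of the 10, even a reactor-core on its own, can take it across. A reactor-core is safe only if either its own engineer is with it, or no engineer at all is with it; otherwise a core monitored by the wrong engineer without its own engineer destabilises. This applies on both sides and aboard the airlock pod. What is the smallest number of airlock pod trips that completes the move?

Counting alone: each trip to the lab module takes at most 3 across and each return brings at least 1 back, so after t trips out (and t−1 returns) at most 3t − (t−1) of the 10 are across; that first reaches 10 at t = 5, so at least 9 crossings are needed.
The safety rule pushes this higher. Following every safe sequence of crossings, the most of the 10 that can be at the lab module as the airlock pod arrives there on crossing 9 is 9 — never all 10.
So no plan with fewer than 11 crossings exists, and this one achieves 11:
1. engineer Gold and reactor-core Gold cross → the lab module.
2. engineer Gold crosses ← the storage bay.
3. reactor-core Blue, reactor-core Green, and reactor-core Grey cross → the lab module.
4. reactor-core Gold crosses ← the storage bay.
5. engineer Blue, engineer Green, and engineer Grey cross → the lab module.
6. engineer Blue and reactor-core Blue cross ← the storage bay.
7. engineer Blue, engineer Gold, and engineer Red cross → the lab module.
8. reactor-core Grey crosses ← the storage bay.
9. reactor-core Blue and reactor-core Gold cross → the lab module.
10. reactor-core Gold crosses ← the storage bay.
11. reactor-core Gold, reactor-core Grey, and reactor-core Red cross → the lab module.

11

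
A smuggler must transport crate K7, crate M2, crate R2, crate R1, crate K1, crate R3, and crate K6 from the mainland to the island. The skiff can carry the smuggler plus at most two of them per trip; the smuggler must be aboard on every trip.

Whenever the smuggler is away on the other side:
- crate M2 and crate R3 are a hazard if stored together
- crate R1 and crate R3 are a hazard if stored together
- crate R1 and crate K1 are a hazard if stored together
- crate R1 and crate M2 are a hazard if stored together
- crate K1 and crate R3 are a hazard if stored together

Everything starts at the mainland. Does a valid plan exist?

1. Smuggler goes to the island with crate R1 and crate R3.  [the mainland: crate K1, crate K6, crate K7, crate M2, crate R2 | the island: crate R1, crate R3]
2. Smuggler goes back to the mainland with crate R1.  [the mainland: crate K1, crate K6, crate K7, crate M2, crate R1, crate R2 | the island: crate R3]
3. Smuggler goes to the island with crate K7 and crate R1.  [the mainland: crate K1, crate K6, crate M2, crate R2 | the island: crate K7, crate R1, crate R3]
4. Smuggler goes back to the mainland with crate R1.  [the mainland: crate K1, crate K6, crate M2, crate R1, crate R2 | the island: crate K7, crate R3]
5. Smuggler goes to the island with crate K1 and crate M2.  [the mainland: crate K6, crate R1, crate R2 | the island: crate K1, crate K7, crate M2, crate R3]
6. Smuggler goes back to the mainland with crate R3.  [the mainland: crate K6, crate R1, crate R2, crate R3 | the island: crate K1, crate K7, crate M2]
7. Smuggler goes to the island with crate R1 and crate R2.  [the mainland: crate K6, crate R3 | the island: crate K1, crate K7, crate M2, crate R1, crate R2]
8. Smuggler goes back to the mainland with crate R1.  [the mainland: crate K6, crate R1, crate R3 | the island: crate K1, crate K7, crate M2, crate R2]
9. Smuggler goes to the island with crate K6 and crate R1.  [the mainland: crate R3 | the island: crate K1, crate K6, crate K7, crate M2, crate R1, crate R2]
10. Smuggler goes back to the mainland with crate R1.  [the mainland: crate R1, crate R3 | the island: crate K1, crate K6, crate K7, crate M2, crate R2]
11. Smuggler goes to the island with crate R1 and crate R3.  [the mainland: — | the island: crate K1, crate K6, crate K7, crate M2, crate R1, crate R2, crate R3]

Yes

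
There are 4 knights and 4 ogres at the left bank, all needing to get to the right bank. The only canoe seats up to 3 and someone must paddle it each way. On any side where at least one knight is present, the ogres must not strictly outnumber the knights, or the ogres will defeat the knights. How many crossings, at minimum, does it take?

Counting alone: each trip to the right bank takes at most 3 across and each return brings at least 1 back, so after t trips out (and t−1 returns) at most 3t − (t−1) of the 8 are across; that first reaches 8 at t = 4, so at least 7 crossings are needed.
The safety rule pushes this higher. Following every safe sequence of crossings, the most of the 8 that can be at the right bank as the canoe arrives there on crossing 7 is 7 — never all 8.
So no plan with fewer than 9 crossings exists, and this one achieves 9:
1. 2 ogres → the right bank.  (the left bank: 4K 2O; the right bank: 0K 2O)
2. 1 ogre ← the left bank.  (the left bank: 4K 3O; the right bank: 0K 1O)
3. 3 ogres → the right bank.  (the left bank: 4K 0O; the right bank: 0K 4O)
4. 1 ogre ← the left bank.  (the left bank: 4K 1O; the right bank: 0K 3O)
5. 3 knights → the right bank.  (the left bank: 1K 1O; the right bank: 3K 3O)
6. 1 knight and 1 ogre ← the left bank.  (the left bank: 2K 2O; the right bank: 2K 2O)
7. 2 knights → the right bank.  (the left bank: 0K 2O; the right bank: 4K 2O)
8. 1 ogre ← the left bank.  (the left bank: 0K 3O; the right bank: 4K 1O)
9. 3 ogres → the right bank.  (the left bank: 0K 0O; the right bank: 4K 4O)

9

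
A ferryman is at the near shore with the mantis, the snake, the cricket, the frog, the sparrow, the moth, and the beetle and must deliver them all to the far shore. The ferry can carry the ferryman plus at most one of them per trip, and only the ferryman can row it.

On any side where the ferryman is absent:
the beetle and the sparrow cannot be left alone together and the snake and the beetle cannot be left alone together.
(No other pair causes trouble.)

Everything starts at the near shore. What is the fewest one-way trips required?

Counting alone: the ferryman can take at most 1 across per trip to the far shore, so moving all 7 needs at least 7 loaded trips out, with a return between consecutive ones — at least 13 crossings.
The safety rule pushes this higher. Following every safe sequence of crossings, the most of the 7 that can be at the far shore as the ferry arrives there on crossing 13 is 6 — never all 7.
So no plan with fewer than 15 crossings exists, and this one achieves 15:
1. Ferryman goes to the far shore with the beetle.
2. Ferryman goes back to the near shore alone.
3. Ferryman goes to the far shore with the mantis.
4. Ferryman goes back to the near shore alone.
5. Ferryman goes to the far shore with the snake.
6. Ferryman goes back to the near shore with the beetle.
7. Ferryman goes to the far shore with the sparrow.
8. Ferryman goes back to the near shore alone.
9. Ferryman goes to the far shore with the cricket.
10. Ferryman goes back to the near shore alone.
11. Ferryman goes to the far shore with the frog.
12. Ferryman goes back to the near shore alone.
13. Ferryman goes to the far shore with the moth.
14. Ferryman goes back to the near shore alone.
15. Ferryman goes to the far shore with the beetle.

15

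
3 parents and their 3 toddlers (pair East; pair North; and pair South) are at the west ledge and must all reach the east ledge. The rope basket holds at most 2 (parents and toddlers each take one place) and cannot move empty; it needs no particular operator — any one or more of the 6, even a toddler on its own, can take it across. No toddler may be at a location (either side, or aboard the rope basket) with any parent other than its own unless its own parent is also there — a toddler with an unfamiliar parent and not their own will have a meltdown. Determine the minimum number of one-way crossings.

11

Counting alone: each trip to the east ledge takes at most 2 across and each return brings at least 1 back, so after t trips out (and t−1 returns) at most 2t − (t−1) of the 6 are across; that first reaches 6 at t = 5, so at least 9 crossings are needed.
The safety rule pushes this higher. Following every safe sequence of crossings, the most of the 6 that can be at the east ledge as the rope basket arrives there on crossing 9 is 5 — never all 6.
So no plan with fewer than 11 crossings exists, and this one achieves 11:
1. parent East and toddler East cross → the east ledge.
2. parent East crosses ← the west ledge.
3. toddler North and toddler South cross → the east ledge.
4. toddler East crosses ← the west ledge.
5. parent North and parent South cross → the east ledge.
6. parent North and toddler North cross ← the west ledge.
7. parent East and parent North cross → the east ledge.
8. toddler South crosses ← the west ledge.
9. toddler East and toddler North cross → the east ledge.
10. parent South crosses ← the west ledge.
11. parent South and toddler South cross → the east ledge.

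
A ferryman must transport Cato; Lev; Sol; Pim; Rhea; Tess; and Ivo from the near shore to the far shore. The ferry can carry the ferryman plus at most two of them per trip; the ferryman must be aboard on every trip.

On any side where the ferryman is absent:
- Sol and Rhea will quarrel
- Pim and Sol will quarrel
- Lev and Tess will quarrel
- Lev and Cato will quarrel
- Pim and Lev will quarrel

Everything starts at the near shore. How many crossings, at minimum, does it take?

9

Counting alone: the ferryman can take at most 2 across per trip to the far shore, so moving all 7 needs at least 4 loaded trips out, with a return between consecutive ones — at least 7 crossings.
The safety rule pushes this higher. Following every safe sequence of crossings, the most of the 7 that can be at the far shore as the ferry arrives there on crossing 7 is 6 — never all 7.
So no plan with fewer than 9 crossings exists, and this one achieves 9:
1. Ferryman goes to the far shore with Lev and Sol.  [the near shore: Cato, Ivo, Pim, Rhea, Tess | the far shore: Lev, Sol]
2. Ferryman goes back to the near shore alone.  [the near shore: Cato, Ivo, Pim, Rhea, Tess | the far shore: Lev, Sol]
3. Ferryman goes to the far shore with Cato.  [the near shore: Ivo, Pim, Rhea, Tess | the far shore: Cato, Lev, Sol]
4. Ferryman goes back to the near shore with Lev.  [the near shore: Ivo, Lev, Pim, Rhea, Tess | the far shore: Cato, Sol]
5. Ferryman goes to the far shore with Pim and Tess.  [the near shore: Ivo, Lev, Rhea | the far shore: Cato, Pim, Sol, Tess]
6. Ferryman goes back to the near shore with Sol.  [the near shore: Ivo, Lev, Rhea, Sol | the far shore: Cato, Pim, Tess]
7. Ferryman goes to the far shore with Ivo and Rhea.  [the near shore: Lev, Sol | the far shore: Cato, Ivo, Pim, Rhea, Tess]
8. Ferryman goes back to the near shore alone.  [the near shore: Lev, Sol | the far shore: Cato, Ivo, Pim, Rhea, Tess]
9. Ferryman goes to the far shore with Lev and Sol.  [the near shore: — | the far shore: Cato, Ivo, Lev, Pim, Rhea, Sol, Tess]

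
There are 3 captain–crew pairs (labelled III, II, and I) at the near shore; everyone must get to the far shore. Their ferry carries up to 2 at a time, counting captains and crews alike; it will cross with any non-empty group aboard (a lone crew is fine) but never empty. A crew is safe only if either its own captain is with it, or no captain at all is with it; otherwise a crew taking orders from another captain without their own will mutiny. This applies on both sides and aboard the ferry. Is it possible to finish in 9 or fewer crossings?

No

Counting alone: each trip to the far shore takes at most 2 across and each return brings at least 1 back, so after t trips out (and t−1 returns) at most 2t − (t−1) of the 6 are across; that first reaches 6 at t = 5, so at least 9 crossings are needed.
The safety rule pushes this higher. Following every safe sequence of crossings, the most of the 6 that can be at the far shore as the ferry arrives there on crossing 9 is 5 — never all 6.
So the move cannot be finished within 9 crossings. (The shortest complete plan takes 11:)
1. captain III and crew III cross → the far shore.
2. captain III crosses ← the near shore.
3. crew I and crew II cross → the far shore.
4. crew III crosses ← the near shore.
5. captain I and captain II cross → the far shore.
6. captain II and crew II cross ← the near shore.
7. captain II and captain III cross → the far shore.
8. crew I crosses ← the near shore.
9. crew II and crew III cross → the far shore.
10. captain I crosses ← the near shore.
11. captain I and crew I cross → the far shore.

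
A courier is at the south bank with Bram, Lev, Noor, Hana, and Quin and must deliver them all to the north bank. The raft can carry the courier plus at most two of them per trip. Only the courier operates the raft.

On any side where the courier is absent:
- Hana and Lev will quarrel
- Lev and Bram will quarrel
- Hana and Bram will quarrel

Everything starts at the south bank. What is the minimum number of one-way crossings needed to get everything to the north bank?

7

Counting alone: the courier can take at most 2 across per trip to the north bank, so moving all 5 needs at least 3 loaded trips out, with a return between consecutive ones — at least 5 crossings.
The safety rule pushes this higher. Following every safe sequence of crossings, the most of the 5 that can be at the north bank as the raft arrives there on crossing 5 is 4 — never all 5.
So no plan with fewer than 7 crossings exists, and this one achieves 7:
1. Courier goes to the north bank with Bram and Lev.
2. Courier goes back to the south bank with Bram.
3. Courier goes to the north bank with Bram and Noor.
4. Courier goes back to the south bank with Bram.
5. Courier goes to the north bank with Bram and Quin.
6. Courier goes back to the south bank with Bram.
7. Courier goes to the north bank with Bram and Hana.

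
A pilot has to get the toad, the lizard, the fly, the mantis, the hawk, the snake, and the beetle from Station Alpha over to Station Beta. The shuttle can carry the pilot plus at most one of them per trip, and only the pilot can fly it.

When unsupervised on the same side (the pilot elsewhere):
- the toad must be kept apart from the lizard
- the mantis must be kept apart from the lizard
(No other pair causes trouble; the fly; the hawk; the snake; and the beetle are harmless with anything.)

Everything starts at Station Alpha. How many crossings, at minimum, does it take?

Counting alone: the pilot can take at most 1 across per trip to Station Beta, so moving all 7 needs at least 7 loaded trips out, with a return between consecutive ones — at least 13 crossings.
The safety rule pushes this higher. Following every safe sequence of crossings, the most of the 7 that can be at Station Beta as the shuttle arrives there on crossing 13 is 6 — never all 7.
So no plan with fewer than 15 crossings exists, and this one achieves 15:
1. Pilot goes to Station Beta with the lizard.
2. Pilot goes back to Station Alpha alone.
3. Pilot goes to Station Beta with the toad.
4. Pilot goes back to Station Alpha with the lizard.
5. Pilot goes to Station Beta with the mantis.
6. Pilot goes back to Station Alpha alone.
7. Pilot goes to Station Beta with the fly.
8. Pilot goes back to Station Alpha alone.
9. Pilot goes to Station Beta with the hawk.
10. Pilot goes back to Station Alpha alone.
11. Pilot goes to Station Beta with the snake.
12. Pilot goes back to Station Alpha alone.
13. Pilot goes to Station Beta with the beetle.
14. Pilot goes back to Station Alpha alone.
15. Pilot goes to Station Beta with the lizard.

15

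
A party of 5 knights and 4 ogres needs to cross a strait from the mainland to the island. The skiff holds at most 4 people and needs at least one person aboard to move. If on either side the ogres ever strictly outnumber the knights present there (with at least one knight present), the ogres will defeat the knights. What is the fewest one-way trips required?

5

Counting alone: each trip to the island takes at most 4 across and each return brings at least 1 back, so after t trips out (and t−1 returns) at most 4t − (t−1) of the 9 are across; that first reaches 9 at t = 3, so at least 5 crossings are needed.
The plan below uses exactly 5 crossings, so it is optimal:
1. 3 ogres → the island.  (the mainland: 5K 1O; the island: 0K 3O)
2. 1 ogre ← the mainland.  (the mainland: 5K 2O; the island: 0K 2O)
3. 3 knights and 1 ogre → the island.  (the mainland: 2K 1O; the island: 3K 3O)
4. 1 ogre ← the mainland.  (the mainland: 2K 2O; the island: 3K 2O)
5. 2 knights and 2 ogres → the island.  (the mainland: 0K 0O; the island: 5K 4O)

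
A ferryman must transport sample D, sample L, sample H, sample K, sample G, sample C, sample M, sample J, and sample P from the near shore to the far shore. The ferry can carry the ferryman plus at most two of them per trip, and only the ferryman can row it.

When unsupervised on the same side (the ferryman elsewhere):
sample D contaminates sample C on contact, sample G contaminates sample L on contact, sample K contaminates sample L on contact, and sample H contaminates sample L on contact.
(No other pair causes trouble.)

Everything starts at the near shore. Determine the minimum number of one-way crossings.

Counting alone: the ferryman can take at most 2 across per trip to the far shore, so moving all 9 needs at least 5 loaded trips out, with a return between consecutive ones — at least 9 crossings.
The plan below uses exactly 9 crossings, so it is optimal:
1. Ferryman goes to the far shore with sample D and sample L.  [the near shore: sample C, sample G, sample H, sample J, sample K, sample M, sample P | the far shore: sample D, sample L]
2. Ferryman goes back to the near shore alone.  [the near shore: sample C, sample G, sample H, sample J, sample K, sample M, sample P | the far shore: sample D, sample L]
3. Ferryman goes to the far shore with sample H and sample K.  [the near shore: sample C, sample G, sample J, sample M, sample P | the far shore: sample D, sample H, sample K, sample L]
4. Ferryman goes back to the near shore with sample L.  [the near shore: sample C, sample G, sample J, sample L, sample M, sample P | the far shore: sample D, sample H, sample K]
5. Ferryman goes to the far shore with sample G and sample M.  [the near shore: sample C, sample J, sample L, sample P | the far shore: sample D, sample G, sample H, sample K, sample M]
6. Ferryman goes back to the near shore alone.  [the near shore: sample C, sample J, sample L, sample P | the far shore: sample D, sample G, sample H, sample K, sample M]
7. Ferryman goes to the far shore with sample J and sample P.  [the near shore: sample C, sample L | the far shore: sample D, sample G, sample H, sample J, sample K, sample M, sample P]
8. Ferryman goes back to the near shore alone.  [the near shore: sample C, sample L | the far shore: sample D, sample G, sample H, sample J, sample K, sample M, sample P]
9. Ferryman goes to the far shore with sample C and sample L.  [the near shore: — | the far shore: sample C, sample D, sample G, sample H, sample J, sample K, sample L, sample M, sample P]

9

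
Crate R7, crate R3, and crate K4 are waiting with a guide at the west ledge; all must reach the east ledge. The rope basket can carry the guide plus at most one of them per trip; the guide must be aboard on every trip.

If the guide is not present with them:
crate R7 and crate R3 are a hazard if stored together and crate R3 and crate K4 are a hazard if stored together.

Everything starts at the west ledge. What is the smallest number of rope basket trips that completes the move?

7

Counting alone: the guide can take at most 1 across per trip to the east ledge, so moving all 3 needs at least 3 loaded trips out, with a return between consecutive ones — at least 5 crossings.
The safety rule pushes this higher. Following every safe sequence of crossings, the most of the 3 that can be at the east ledge as the rope basket arrives there on crossing 5 is 2 — never all 3.
So no plan with fewer than 7 crossings exists, and this one achieves 7:
1. Guide goes to the east ledge with crate R3.
2. Guide goes back to the west ledge alone.
3. Guide goes to the east ledge with crate R7.
4. Guide goes back to the west ledge with crate R3.
5. Guide goes to the east ledge with crate K4.
6. Guide goes back to the west ledge alone.
7. Guide goes to the east ledge with crate R3.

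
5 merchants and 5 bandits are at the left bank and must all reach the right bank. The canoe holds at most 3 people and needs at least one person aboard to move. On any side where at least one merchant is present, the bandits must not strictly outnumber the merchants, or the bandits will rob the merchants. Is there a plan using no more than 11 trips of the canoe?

Yes

Yes — this plan uses 11 crossings (≤ 11):
1. 2 bandits → the right bank.  (the left bank: 5M 3B; the right bank: 0M 2B)
2. 1 bandit ← the left bank.  (the left bank: 5M 4B; the right bank: 0M 1B)
3. 3 bandits → the right bank.  (the left bank: 5M 1B; the right bank: 0M 4B)
4. 1 bandit ← the left bank.  (the left bank: 5M 2B; the right bank: 0M 3B)
5. 3 merchants → the right bank.  (the left bank: 2M 2B; the right bank: 3M 3B)
6. 1 merchant and 1 bandit ← the left bank.  (the left bank: 3M 3B; the right bank: 2M 2B)
7. 3 merchants → the right bank.  (the left bank: 0M 3B; the right bank: 5M 2B)
8. 1 bandit ← the left bank.  (the left bank: 0M 4B; the right bank: 5M 1B)
9. 2 bandits → the right bank.  (the left bank: 0M 2B; the right bank: 5M 3B)
10. 1 bandit ← the left bank.  (the left bank: 0M 3B; the right bank: 5M 2B)
11. 3 bandits → the right bank.  (the left bank: 0M 0B; the right bank: 5M 5B)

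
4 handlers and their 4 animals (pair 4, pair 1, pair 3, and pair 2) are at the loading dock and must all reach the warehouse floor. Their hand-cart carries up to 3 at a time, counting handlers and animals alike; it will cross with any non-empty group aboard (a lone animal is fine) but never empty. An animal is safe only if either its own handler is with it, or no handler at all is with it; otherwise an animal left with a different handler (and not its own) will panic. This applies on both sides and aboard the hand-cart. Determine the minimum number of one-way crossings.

9

Counting alone: each trip to the warehouse floor takes at most 3 across and each return brings at least 1 back, so after t trips out (and t−1 returns) at most 3t − (t−1) of the 8 are across; that first reaches 8 at t = 4, so at least 7 crossings are needed.
The safety rule pushes this higher. Following every safe sequence of crossings, the most of the 8 that can be at the warehouse floor as the hand-cart arrives there on crossing 7 is 7 — never all 8.
So no plan with fewer than 9 crossings exists, and this one achieves 9:
1. animal 4 and handler 4 cross → the warehouse floor.
2. handler 4 crosses ← the loading dock.
3. animal 1, handler 1, and handler 4 cross → the warehouse floor.
4. animal 4 and handler 4 cross ← the loading dock.
5. handler 2, handler 3, and handler 4 cross → the warehouse floor.
6. animal 1 crosses ← the loading dock.
7. animal 1 and animal 4 cross → the warehouse floor.
8. animal 4 crosses ← the loading dock.
9. animal 2, animal 3, and animal 4 cross → the warehouse floor.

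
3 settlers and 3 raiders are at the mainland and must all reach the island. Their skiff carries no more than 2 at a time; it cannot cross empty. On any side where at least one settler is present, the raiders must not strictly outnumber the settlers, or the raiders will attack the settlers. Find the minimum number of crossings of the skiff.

11

Counting alone: each trip to the island takes at most 2 across and each return brings at least 1 back, so after t trips out (and t−1 returns) at most 2t − (t−1) of the 6 are across; that first reaches 6 at t = 5, so at least 9 crossings are needed.
The safety rule pushes this higher. Following every safe sequence of crossings, the most of the 6 that can be at the island as the skiff arrives there on crossing 9 is 5 — never all 6.
So no plan with fewer than 11 crossings exists, and this one achieves 11:
1. 2 raiders → the island.  (the mainland: 3S 1R; the island: 0S 2R)
2. 1 raider ← the mainland.  (the mainland: 3S 2R; the island: 0S 1R)
3. 2 raiders → the island.  (the mainland: 3S 0R; the island: 0S 3R)
4. 1 raider ← the mainland.  (the mainland: 3S 1R; the island: 0S 2R)
5. 2 settlers → the island.  (the mainland: 1S 1R; the island: 2S 2R)
6. 1 settler and 1 raider ← the mainland.  (the mainland: 2S 2R; the island: 1S 1R)
7. 2 settlers → the island.  (the mainland: 0S 2R; the island: 3S 1R)
8. 1 raider ← the mainland.  (the mainland: 0S 3R; the island: 3S 0R)
9. 2 raiders → the island.  (the mainland: 0S 1R; the island: 3S 2R)
10. 1 raider ← the mainland.  (the mainland: 0S 2R; the island: 3S 1R)
11. 2 raiders → the island.  (the mainland: 0S 0R; the island: 3S 3R)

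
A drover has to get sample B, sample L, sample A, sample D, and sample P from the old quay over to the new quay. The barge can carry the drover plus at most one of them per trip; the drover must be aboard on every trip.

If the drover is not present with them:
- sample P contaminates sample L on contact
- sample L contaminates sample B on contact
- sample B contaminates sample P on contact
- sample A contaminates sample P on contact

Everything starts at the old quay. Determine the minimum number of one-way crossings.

impossible

Whatever the first load, the items left behind include a forbidden pair without the drover. No opening move is safe, so no plan exists.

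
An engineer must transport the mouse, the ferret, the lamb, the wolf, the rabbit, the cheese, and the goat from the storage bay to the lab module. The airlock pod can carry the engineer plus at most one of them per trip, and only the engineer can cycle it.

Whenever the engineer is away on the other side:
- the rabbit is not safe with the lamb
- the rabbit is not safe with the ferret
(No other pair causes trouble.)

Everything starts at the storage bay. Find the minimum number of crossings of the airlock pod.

15

Counting alone: the engineer can take at most 1 across per trip to the lab module, so moving all 7 needs at least 7 loaded trips out, with a return between consecutive ones — at least 13 crossings.
The safety rule pushes this higher. Following every safe sequence of crossings, the most of the 7 that can be at the lab module as the airlock pod arrives there on crossing 13 is 6 — never all 7.
So no plan with fewer than 15 crossings exists, and this one achieves 15:
1. Engineer goes to the lab module with the rabbit.
2. Engineer goes back to the storage bay alone.
3. Engineer goes to the lab module with the mouse.
4. Engineer goes back to the storage bay alone.
5. Engineer goes to the lab module with the ferret.
6. Engineer goes back to the storage bay with the rabbit.
7. Engineer goes to the lab module with the lamb.
8. Engineer goes back to the storage bay alone.
9. Engineer goes to the lab module with the wolf.
10. Engineer goes back to the storage bay alone.
11. Engineer goes to the lab module with the cheese.
12. Engineer goes back to the storage bay alone.
13. Engineer goes to the lab module with the goat.
14. Engineer goes back to the storage bay alone.
15. Engineer goes to the lab module with the rabbit.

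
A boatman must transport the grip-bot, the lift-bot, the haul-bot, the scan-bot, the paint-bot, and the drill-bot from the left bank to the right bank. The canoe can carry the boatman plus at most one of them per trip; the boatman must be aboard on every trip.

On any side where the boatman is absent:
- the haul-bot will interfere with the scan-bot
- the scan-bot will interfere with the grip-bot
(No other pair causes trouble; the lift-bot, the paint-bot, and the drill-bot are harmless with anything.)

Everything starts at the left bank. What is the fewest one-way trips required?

Counting alone: the boatman can take at most 1 across per trip to the right bank, so moving all 6 needs at least 6 loaded trips out, with a return between consecutive ones — at least 11 crossings.
The safety rule pushes this higher. Following every safe sequence of crossings, the most of the 6 that can be at the right bank as the canoe arrives there on crossing 11 is 5 — never all 6.
So no plan with fewer than 13 crossings exists, and this one achieves 13:
1. Boatman goes to the right bank with the scan-bot.  [the left bank: the drill-bot, the grip-bot, the haul-bot, the lift-bot, the paint-bot | the right bank: the scan-bot]
2. Boatman goes back to the left bank alone.  [the left bank: the drill-bot, the grip-bot, the haul-bot, the lift-bot, the paint-bot | the right bank: the scan-bot]
3. Boatman goes to the right bank with the grip-bot.  [the left bank: the drill-bot, the haul-bot, the lift-bot, the paint-bot | the right bank: the grip-bot, the scan-bot]
4. Boatman goes back to the left bank with the scan-bot.  [the left bank: the drill-bot, the haul-bot, the lift-bot, the paint-bot, the scan-bot | the right bank: the grip-bot]
5. Boatman goes to the right bank with the haul-bot.  [the left bank: the drill-bot, the lift-bot, the paint-bot, the scan-bot | the right bank: the grip-bot, the haul-bot]
6. Boatman goes back to the left bank alone.  [the left bank: the drill-bot, the lift-bot, the paint-bot, the scan-bot | the right bank: the grip-bot, the haul-bot]
7. Boatman goes to the right bank with the lift-bot.  [the left bank: the drill-bot, the paint-bot, the scan-bot | the right bank: the grip-bot, the haul-bot, the lift-bot]
8. Boatman goes back to the left bank alone.  [the left bank: the drill-bot, the paint-bot, the scan-bot | the right bank: the grip-bot, the haul-bot, the lift-bot]
9. Boatman goes to the right bank with the paint-bot.  [the left bank: the drill-bot, the scan-bot | the right bank: the grip-bot, the haul-bot, the lift-bot, the paint-bot]
10. Boatman goes back to the left bank alone.  [the left bank: the drill-bot, the scan-bot | the right bank: the grip-bot, the haul-bot, the lift-bot, the paint-bot]
11. Boatman goes to the right bank with the drill-bot.  [the left bank: the scan-bot | the right bank: the drill-bot, the grip-bot, the haul-bot, the lift-bot, the paint-bot]
12. Boatman goes back to the left bank alone.  [the left bank: the scan-bot | the right bank: the drill-bot, the grip-bot, the haul-bot, the lift-bot, the paint-bot]
13. Boatman goes to the right bank with the scan-bot.  [the left bank: — | the right bank: the drill-bot, the grip-bot, the haul-bot, the lift-bot, the paint-bot, the scan-bot]

13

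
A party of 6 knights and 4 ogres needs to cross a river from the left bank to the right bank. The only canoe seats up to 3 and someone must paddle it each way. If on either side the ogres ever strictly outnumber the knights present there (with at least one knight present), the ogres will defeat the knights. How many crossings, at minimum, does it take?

9

Counting alone: each trip to the right bank takes at most 3 across and each return brings at least 1 back, so after t trips out (and t−1 returns) at most 3t − (t−1) of the 10 are across; that first reaches 10 at t = 5, so at least 9 crossings are needed.
The plan below uses exactly 9 crossings, so it is optimal:
1. 2 ogres → the right bank.  (the left bank: 6K 2O; the right bank: 0K 2O)
2. 1 ogre ← the left bank.  (the left bank: 6K 3O; the right bank: 0K 1O)
3. 3 ogres → the right bank.  (the left bank: 6K 0O; the right bank: 0K 4O)
4. 1 ogre ← the left bank.  (the left bank: 6K 1O; the right bank: 0K 3O)
5. 3 knights → the right bank.  (the left bank: 3K 1O; the right bank: 3K 3O)
6. 1 ogre ← the left bank.  (the left bank: 3K 2O; the right bank: 3K 2O)
7. 1 knight and 2 ogres → the right bank.  (the left bank: 2K 0O; the right bank: 4K 4O)
8. 1 ogre ← the left bank.  (the left bank: 2K 1O; the right bank: 4K 3O)
9. 2 knights and 1 ogre → the right bank.  (the left bank: 0K 0O; the right bank: 6K 4O)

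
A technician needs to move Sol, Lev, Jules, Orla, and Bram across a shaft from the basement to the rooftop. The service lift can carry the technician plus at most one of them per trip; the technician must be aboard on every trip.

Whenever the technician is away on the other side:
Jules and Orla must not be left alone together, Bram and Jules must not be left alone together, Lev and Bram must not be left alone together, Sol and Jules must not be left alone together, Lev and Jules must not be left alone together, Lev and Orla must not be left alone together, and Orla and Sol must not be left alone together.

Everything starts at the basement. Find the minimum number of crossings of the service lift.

Whatever the first load, the items left behind include a forbidden pair without the technician. No opening move is safe, so no plan exists.

impossible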